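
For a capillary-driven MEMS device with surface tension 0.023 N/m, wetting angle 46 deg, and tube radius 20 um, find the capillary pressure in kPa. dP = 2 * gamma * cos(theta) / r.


Step 1: cos(46 deg) = 0.6947
Step 2: Convert r to m: r = 20e-6 m
Step 3: dP = 2 * 0.023 * 0.6947 / 20e-6 = 1597.8 Pa
Step 4: Convert Pa to kPa (divide by 1000).
dP = 1.6 kPa


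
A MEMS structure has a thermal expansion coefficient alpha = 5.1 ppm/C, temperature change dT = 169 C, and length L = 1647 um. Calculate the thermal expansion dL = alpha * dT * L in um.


Step 1: Convert CTE: alpha = 5.1 ppm/C = 5.1e-6 /C
Step 2: dL = 5.1e-6 * 169 * 1647
dL = 1.4195 um


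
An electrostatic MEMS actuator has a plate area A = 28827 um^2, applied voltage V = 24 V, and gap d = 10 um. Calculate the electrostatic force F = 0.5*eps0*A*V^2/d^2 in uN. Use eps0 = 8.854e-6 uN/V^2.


Step 1: Identify parameters.
eps0 = 8.854e-6 uN/V^2, A = 28827 um^2, V = 24 V, d = 10 um
Step 2: Compute V^2 = 24^2 = 576
Step 3: Compute d^2 = 10^2 = 100
Step 4: F = 0.5 * 8.854e-6 * 28827 * 576 / 100
F = 0.735 uN


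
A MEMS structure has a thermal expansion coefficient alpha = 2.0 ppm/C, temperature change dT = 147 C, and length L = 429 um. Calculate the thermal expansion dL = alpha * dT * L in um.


Step 1: Convert CTE: alpha = 2.0 ppm/C = 2.0e-6 /C
Step 2: dL = 2.0e-6 * 147 * 429
dL = 0.1261 um


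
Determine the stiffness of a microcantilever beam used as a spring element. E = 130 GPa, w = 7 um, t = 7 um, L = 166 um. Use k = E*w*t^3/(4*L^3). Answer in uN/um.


Step 1: Convert E to consistent units (1 GPa = 1000 uN/um^2).
E = 130 GPa = 130000 uN/um^2
Step 2: Compute t^3 = 7^3 = 343
Step 3: Compute L^3 = 166^3 = 4574296
Step 4: k = 130000 * 7 * 343 / (4 * 4574296)
k = 17.0589 uN/um


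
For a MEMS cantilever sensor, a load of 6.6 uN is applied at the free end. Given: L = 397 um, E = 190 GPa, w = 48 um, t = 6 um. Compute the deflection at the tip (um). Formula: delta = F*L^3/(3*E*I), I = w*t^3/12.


Step 1: Calculate the second moment of area.
I = w * t^3 / 12 = 48 * 6^3 / 12 = 864.0 um^4
Step 2: Convert E to consistent units (1 GPa = 1000 uN/um^2).
E = 190 GPa = 190000 uN/um^2
Step 3: Calculate tip deflection.
delta = F * L^3 / (3 * E * I)
delta = 6.6 * 397^3 / (3 * 190000 * 864.0)
delta = 0.8385 um


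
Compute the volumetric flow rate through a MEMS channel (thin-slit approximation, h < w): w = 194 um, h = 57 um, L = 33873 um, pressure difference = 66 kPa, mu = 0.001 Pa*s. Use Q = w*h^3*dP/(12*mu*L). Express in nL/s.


Step 1: Convert all dimensions to SI (meters).
w = 194e-6 m, h = 57e-6 m, L = 33873e-6 m, dP = 66e3 Pa
Step 2: Q = w * h^3 * dP / (12 * mu * L)
Q = 194e-6 * (57e-6)^3 * 66e3 / (12 * 0.001 * 33873e-6) = 5.83358223e-09 m^3/s
Step 3: Convert Q from m^3/s to nL/s (1 m^3 = 1e12 nL, so multiply by 1e12).
Q = 5833.582 nL/s


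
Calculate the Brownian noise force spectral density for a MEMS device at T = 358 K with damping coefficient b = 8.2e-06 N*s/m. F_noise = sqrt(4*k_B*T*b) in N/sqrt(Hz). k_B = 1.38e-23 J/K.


Step 1: Compute 4 * k_B * T * b
= 4 * 1.38e-23 * 358 * 8.2e-06
= 1.6205e-25 N^2/Hz
Step 2: F_noise = sqrt(1.6205e-25)
F_noise = 4.03e-13 N/sqrt(Hz)


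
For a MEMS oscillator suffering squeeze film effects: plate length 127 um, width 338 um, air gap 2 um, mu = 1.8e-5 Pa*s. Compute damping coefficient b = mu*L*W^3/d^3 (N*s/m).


Step 1: Convert to SI.
L = 127e-6 m, W = 338e-6 m, d = 2e-6 m
Step 2: W^3 = (338e-6)^3 = 3.86e-11 m^3
Step 3: d^3 = (2e-6)^3 = 8.00e-18 m^3
Step 4: b = 1.8e-5 * 127e-6 * 3.86e-11 / 8.00e-18
b = 1.10e-02 N*s/m


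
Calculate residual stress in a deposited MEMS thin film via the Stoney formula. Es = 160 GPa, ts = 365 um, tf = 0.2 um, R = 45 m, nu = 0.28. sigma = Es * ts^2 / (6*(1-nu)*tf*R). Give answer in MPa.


Step 1: Compute numerator: Es * ts^2 = 160 * 365^2 = 21316000 (GPa*um^2)
Step 2: Compute denominator (R in um): 6*(1-nu)*tf*R = 6*0.72*0.2*45e6 = 38880000.0 (um^2)
Step 3: sigma (GPa) = 21316000 / 38880000.0 = 5.48251e-01 GPa
Step 4: Convert to MPa (x1000): sigma = 548.3 MPa


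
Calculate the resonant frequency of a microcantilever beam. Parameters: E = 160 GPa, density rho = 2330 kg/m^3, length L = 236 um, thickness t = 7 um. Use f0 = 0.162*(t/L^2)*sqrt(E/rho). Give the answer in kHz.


Step 1: Convert units to SI.
t_SI = 7e-6 m, L_SI = 236e-6 m
Step 2: Calculate sqrt(E/rho).
sqrt(160e9 / 2330) = 8286.71 m/s
Step 3: Compute f0.
f0 = 0.162 * 7e-6 / (236e-6)^2 * 8286.71 = 168721.8 Hz = 168.72 kHz


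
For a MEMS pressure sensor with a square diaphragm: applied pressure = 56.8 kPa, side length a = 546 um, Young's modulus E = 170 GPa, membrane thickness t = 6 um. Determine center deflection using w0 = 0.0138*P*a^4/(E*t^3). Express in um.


Step 1: Convert pressure to compatible units (E is in GPa, so P in GPa).
P = 56.8 kPa = 56.8e-6 GPa
Step 2: Compute numerator: 0.0138 * P * a^4.
a^4 = 546^4 = 88873149456
numerator = 0.0138 * 56.8e-6 * 88873149456 = 6.966233e+04
Step 3: Compute denominator: E * t^3 = 170 * 6^3 = 36720
Step 4: w0 = numerator / denominator = 6.966233e+04 / 36720 = 1.8971 um


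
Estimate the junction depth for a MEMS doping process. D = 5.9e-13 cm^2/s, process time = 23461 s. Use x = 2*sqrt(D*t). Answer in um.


Step 1: Compute D*t = 5.9e-13 * 23461 = 1.384199e-08 cm^2
Step 2: sqrt(D*t) = 1.17652e-04 cm
Step 3: x = 2 * 1.17652e-04 cm = 2.35304e-04 cm
Step 4: Convert to um (1 cm = 1e4 um): x = 2.353 um


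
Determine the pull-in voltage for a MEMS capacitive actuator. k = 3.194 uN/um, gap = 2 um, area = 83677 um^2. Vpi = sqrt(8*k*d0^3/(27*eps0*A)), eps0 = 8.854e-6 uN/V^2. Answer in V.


Step 1: Compute numerator: 8 * k * d0^3 = 8 * 3.194 * 2^3 = 204.416
Step 2: Compute denominator: 27 * eps0 * A = 27 * 8.854e-6 * 83677 = 20.003656
Step 3: Vpi = sqrt(204.416 / 20.003656)
Vpi = 3.2 V


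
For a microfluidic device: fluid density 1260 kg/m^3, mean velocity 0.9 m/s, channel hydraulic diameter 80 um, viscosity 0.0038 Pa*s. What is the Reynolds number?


Step 1: Convert Dh to meters: Dh = 80e-6 m
Step 2: Re = rho * v * Dh / mu
Re = 1260 * 0.9 * 80e-6 / 0.0038
Re = 23.874


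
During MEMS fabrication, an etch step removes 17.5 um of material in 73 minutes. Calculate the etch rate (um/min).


Step 1: Etch rate = depth / time
Step 2: rate = 17.5 / 73
rate = 0.24 um/min


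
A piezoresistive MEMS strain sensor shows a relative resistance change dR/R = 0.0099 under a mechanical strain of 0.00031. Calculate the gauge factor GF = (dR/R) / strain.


Step 1: Identify values.
dR/R = 0.0099, strain = 0.00031
Step 2: GF = (dR/R) / strain = 0.0099 / 0.00031
GF = 31.9


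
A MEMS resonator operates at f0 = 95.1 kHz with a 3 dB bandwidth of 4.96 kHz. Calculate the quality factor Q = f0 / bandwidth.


Step 1: Q = f0 / bandwidth
Step 2: Q = 95.1 / 4.96
Q = 19.2


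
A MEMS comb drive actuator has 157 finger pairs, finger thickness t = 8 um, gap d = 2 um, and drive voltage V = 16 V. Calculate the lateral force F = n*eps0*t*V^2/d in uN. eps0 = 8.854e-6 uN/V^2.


Step 1: Parameters: n=157, eps0=8.854e-6 uN/V^2, t=8 um, V=16 V, d=2 um
Step 2: V^2 = 256
Step 3: F = 157 * 8.854e-6 * 8 * 256 / 2
F = 1.423 uN


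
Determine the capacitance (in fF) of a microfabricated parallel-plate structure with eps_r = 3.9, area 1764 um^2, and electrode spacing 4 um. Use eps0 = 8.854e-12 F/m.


Step 1: Convert area to m^2: A = 1764e-12 m^2
Step 2: Convert gap to m: d = 4e-6 m
Step 3: C = eps0 * eps_r * A / d
C = 8.854e-12 * 3.9 * 1764e-12 / 4e-6
Step 4: Convert to fF (multiply by 1e15).
C = 15.23 fF


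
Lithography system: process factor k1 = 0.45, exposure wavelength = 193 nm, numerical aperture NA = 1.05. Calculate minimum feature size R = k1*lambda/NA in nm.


Step 1: Identify values: k1 = 0.45, lambda = 193 nm, NA = 1.05
Step 2: R = k1 * lambda / NA
R = 0.45 * 193 / 1.05
R = 82.7 nm


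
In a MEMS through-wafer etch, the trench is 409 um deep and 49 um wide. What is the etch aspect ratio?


Step 1: AR = depth / width
Step 2: AR = 409 / 49
AR = 8.3


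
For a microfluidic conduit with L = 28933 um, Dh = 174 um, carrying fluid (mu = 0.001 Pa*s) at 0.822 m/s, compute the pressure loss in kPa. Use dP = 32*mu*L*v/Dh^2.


Step 1: Convert to SI: L = 28933e-6 m, Dh = 174e-6 m
Step 2: dP = 32 * 0.001 * 28933e-6 * 0.822 / (174e-6)^2
Step 3: dP = 25137.19 Pa
Step 4: Convert to kPa: dP = 25.14 kPa


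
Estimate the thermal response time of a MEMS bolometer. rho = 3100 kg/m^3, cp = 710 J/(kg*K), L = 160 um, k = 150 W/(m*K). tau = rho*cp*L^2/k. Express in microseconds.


Step 1: Convert L to m: L = 160e-6 m
Step 2: L^2 = (160e-6)^2 = 2.56e-08 m^2
Step 3: tau = 3100 * 710 * 2.56e-08 / 150 = 3.7563733e-04 s
Step 4: Convert to microseconds (multiply by 1e6).
tau = 375.637 us


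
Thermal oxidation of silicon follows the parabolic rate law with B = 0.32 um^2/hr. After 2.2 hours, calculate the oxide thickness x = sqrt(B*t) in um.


Step 1: Compute B*t = 0.32 * 2.2 = 0.704
Step 2: x = sqrt(0.704)
x = 0.839 um


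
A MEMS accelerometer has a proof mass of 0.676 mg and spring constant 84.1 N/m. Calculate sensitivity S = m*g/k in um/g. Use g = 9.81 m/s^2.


Step 1: Convert mass: m = 0.676 mg = 6.76e-07 kg
Step 2: S = m * g / k = 6.76e-07 * 9.81 / 84.1
Step 3: S = 7.89e-08 m/g
Step 4: Convert to um/g: S = 0.079 um/g


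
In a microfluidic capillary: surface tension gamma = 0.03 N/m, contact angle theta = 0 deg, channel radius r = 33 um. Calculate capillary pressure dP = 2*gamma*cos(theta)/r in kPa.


Step 1: cos(0 deg) = 1.0
Step 2: Convert r to m: r = 33e-6 m
Step 3: dP = 2 * 0.03 * 1.0 / 33e-6 = 1818.2 Pa
Step 4: Convert Pa to kPa (divide by 1000).
dP = 1.82 kPa


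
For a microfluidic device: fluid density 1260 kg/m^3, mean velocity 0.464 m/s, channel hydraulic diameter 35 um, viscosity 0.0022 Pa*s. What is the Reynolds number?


Step 1: Convert Dh to meters: Dh = 35e-6 m
Step 2: Re = rho * v * Dh / mu
Re = 1260 * 0.464 * 35e-6 / 0.0022
Re = 9.301


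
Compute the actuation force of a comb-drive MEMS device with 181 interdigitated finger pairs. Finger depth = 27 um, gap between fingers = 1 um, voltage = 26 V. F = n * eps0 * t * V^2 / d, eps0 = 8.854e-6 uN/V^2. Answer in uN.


Step 1: Parameters: n=181, eps0=8.854e-6 uN/V^2, t=27 um, V=26 V, d=1 um
Step 2: V^2 = 676
Step 3: F = 181 * 8.854e-6 * 27 * 676 / 1
F = 29.25 uN


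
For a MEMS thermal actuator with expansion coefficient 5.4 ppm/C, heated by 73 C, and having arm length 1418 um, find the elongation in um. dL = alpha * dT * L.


Step 1: Convert CTE: alpha = 5.4 ppm/C = 5.4e-6 /C
Step 2: dL = 5.4e-6 * 73 * 1418
dL = 0.559 um


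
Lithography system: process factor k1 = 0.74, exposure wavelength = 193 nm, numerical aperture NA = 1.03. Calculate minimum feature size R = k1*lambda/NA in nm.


Step 1: Identify values: k1 = 0.74, lambda = 193 nm, NA = 1.03
Step 2: R = k1 * lambda / NA
R = 0.74 * 193 / 1.03
R = 138.7 nm


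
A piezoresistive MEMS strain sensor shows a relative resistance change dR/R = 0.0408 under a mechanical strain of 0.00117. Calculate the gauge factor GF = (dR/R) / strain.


Step 1: Identify values.
dR/R = 0.0408, strain = 0.00117
Step 2: GF = (dR/R) / strain = 0.0408 / 0.00117
GF = 34.9


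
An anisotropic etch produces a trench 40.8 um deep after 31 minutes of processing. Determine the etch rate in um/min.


Step 1: Etch rate = depth / time
Step 2: rate = 40.8 / 31
rate = 1.316 um/min


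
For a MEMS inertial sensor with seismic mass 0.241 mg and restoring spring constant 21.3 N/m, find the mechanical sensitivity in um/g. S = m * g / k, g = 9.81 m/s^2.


Step 1: Convert mass: m = 0.241 mg = 2.41e-07 kg
Step 2: S = m * g / k = 2.41e-07 * 9.81 / 21.3
Step 3: S = 1.11e-07 m/g
Step 4: Convert to um/g: S = 0.111 um/g


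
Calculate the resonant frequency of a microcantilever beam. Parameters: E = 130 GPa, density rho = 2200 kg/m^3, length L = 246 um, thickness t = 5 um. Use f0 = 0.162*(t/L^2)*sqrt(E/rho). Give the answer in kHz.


Step 1: Convert units to SI.
t_SI = 5e-6 m, L_SI = 246e-6 m
Step 2: Calculate sqrt(E/rho).
sqrt(130e9 / 2200) = 7687.06 m/s
Step 3: Compute f0.
f0 = 0.162 * 5e-6 / (246e-6)^2 * 7687.06 = 102890.5 Hz = 102.89 kHz


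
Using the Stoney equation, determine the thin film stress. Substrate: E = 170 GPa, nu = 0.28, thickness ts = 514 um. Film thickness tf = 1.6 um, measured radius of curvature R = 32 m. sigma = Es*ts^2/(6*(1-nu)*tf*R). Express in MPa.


Step 1: Compute numerator: Es * ts^2 = 170 * 514^2 = 44913320 (GPa*um^2)
Step 2: Compute denominator (R in um): 6*(1-nu)*tf*R = 6*0.72*1.6*32e6 = 221184000.0 (um^2)
Step 3: sigma (GPa) = 44913320 / 221184000.0 = 2.03059e-01 GPa
Step 4: Convert to MPa (x1000): sigma = 203.1 MPa


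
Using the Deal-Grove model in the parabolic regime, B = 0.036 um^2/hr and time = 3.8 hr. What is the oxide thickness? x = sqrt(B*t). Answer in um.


Step 1: Compute B*t = 0.036 * 3.8 = 0.1368
Step 2: x = sqrt(0.1368)
x = 0.37 um


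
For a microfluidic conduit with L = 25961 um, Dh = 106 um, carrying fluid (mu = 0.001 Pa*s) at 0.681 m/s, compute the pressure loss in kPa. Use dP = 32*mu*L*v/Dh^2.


Step 1: Convert to SI: L = 25961e-6 m, Dh = 106e-6 m
Step 2: dP = 32 * 0.001 * 25961e-6 * 0.681 / (106e-6)^2
Step 3: dP = 50350.85 Pa
Step 4: Convert to kPa: dP = 50.35 kPa


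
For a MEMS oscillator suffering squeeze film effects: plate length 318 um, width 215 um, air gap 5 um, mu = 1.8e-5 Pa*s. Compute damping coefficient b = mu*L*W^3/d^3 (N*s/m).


Step 1: Convert to SI.
L = 318e-6 m, W = 215e-6 m, d = 5e-6 m
Step 2: W^3 = (215e-6)^3 = 9.94e-12 m^3
Step 3: d^3 = (5e-6)^3 = 1.25e-16 m^3
Step 4: b = 1.8e-5 * 318e-6 * 9.94e-12 / 1.25e-16
b = 4.55e-04 N*s/m


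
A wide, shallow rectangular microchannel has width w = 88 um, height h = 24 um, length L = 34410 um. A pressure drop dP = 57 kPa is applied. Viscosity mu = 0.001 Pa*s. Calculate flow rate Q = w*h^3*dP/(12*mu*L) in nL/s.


Step 1: Convert all dimensions to SI (meters).
w = 88e-6 m, h = 24e-6 m, L = 34410e-6 m, dP = 57e3 Pa
Step 2: Q = w * h^3 * dP / (12 * mu * L)
Q = 88e-6 * (24e-6)^3 * 57e3 / (12 * 0.001 * 34410e-6) = 1.6792886e-10 m^3/s
Step 3: Convert Q from m^3/s to nL/s (1 m^3 = 1e12 nL, so multiply by 1e12).
Q = 167.929 nL/s


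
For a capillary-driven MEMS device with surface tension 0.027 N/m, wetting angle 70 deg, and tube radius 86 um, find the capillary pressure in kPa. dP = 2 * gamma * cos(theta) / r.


Step 1: cos(70 deg) = 0.342
Step 2: Convert r to m: r = 86e-6 m
Step 3: dP = 2 * 0.027 * 0.342 / 86e-6 = 214.7 Pa
Step 4: Convert Pa to kPa (divide by 1000).
dP = 0.21 kPa


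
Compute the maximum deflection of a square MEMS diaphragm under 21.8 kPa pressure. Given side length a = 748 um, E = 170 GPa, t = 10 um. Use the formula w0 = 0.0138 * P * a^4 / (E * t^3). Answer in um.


Step 1: Convert pressure to compatible units (E is in GPa, so P in GPa).
P = 21.8 kPa = 21.8e-6 GPa
Step 2: Compute numerator: 0.0138 * P * a^4.
a^4 = 748^4 = 313044726016
numerator = 0.0138 * 21.8e-6 * 313044726016 = 9.4176e+04
Step 3: Compute denominator: E * t^3 = 170 * 10^3 = 170000
Step 4: w0 = numerator / denominator = 9.4176e+04 / 170000 = 0.554 um


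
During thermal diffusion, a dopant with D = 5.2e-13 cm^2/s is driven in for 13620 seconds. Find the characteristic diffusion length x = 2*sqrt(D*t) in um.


Step 1: Compute D*t = 5.2e-13 * 13620 = 7.0824e-09 cm^2
Step 2: sqrt(D*t) = 8.4157e-05 cm
Step 3: x = 2 * 8.4157e-05 cm = 1.68314e-04 cm
Step 4: Convert to um (1 cm = 1e4 um): x = 1.683 um


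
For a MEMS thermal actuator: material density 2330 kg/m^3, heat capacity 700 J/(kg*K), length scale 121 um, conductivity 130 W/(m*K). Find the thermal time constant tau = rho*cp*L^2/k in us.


Step 1: Convert L to m: L = 121e-6 m
Step 2: L^2 = (121e-6)^2 = 1.4641e-08 m^2
Step 3: tau = 2330 * 700 * 1.4641e-08 / 130 = 1.8368824e-04 s
Step 4: Convert to microseconds (multiply by 1e6).
tau = 183.688 us


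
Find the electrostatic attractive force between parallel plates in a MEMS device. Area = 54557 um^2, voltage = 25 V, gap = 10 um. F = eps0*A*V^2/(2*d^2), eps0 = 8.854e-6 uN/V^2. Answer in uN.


Step 1: Identify parameters.
eps0 = 8.854e-6 uN/V^2, A = 54557 um^2, V = 25 V, d = 10 um
Step 2: Compute V^2 = 25^2 = 625
Step 3: Compute d^2 = 10^2 = 100
Step 4: F = 0.5 * 8.854e-6 * 54557 * 625 / 100
F = 1.51 uN


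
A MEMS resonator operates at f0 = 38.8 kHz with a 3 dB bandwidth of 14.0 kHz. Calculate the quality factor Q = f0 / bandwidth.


Step 1: Q = f0 / bandwidth
Step 2: Q = 38.8 / 14.0
Q = 2.8


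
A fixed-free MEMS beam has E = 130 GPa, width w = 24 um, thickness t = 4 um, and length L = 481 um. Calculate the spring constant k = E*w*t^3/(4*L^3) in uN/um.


Step 1: Convert E to consistent units (1 GPa = 1000 uN/um^2).
E = 130 GPa = 130000 uN/um^2
Step 2: Compute t^3 = 4^3 = 64
Step 3: Compute L^3 = 481^3 = 111284641
Step 4: k = 130000 * 24 * 64 / (4 * 111284641)
k = 0.4486 uN/um


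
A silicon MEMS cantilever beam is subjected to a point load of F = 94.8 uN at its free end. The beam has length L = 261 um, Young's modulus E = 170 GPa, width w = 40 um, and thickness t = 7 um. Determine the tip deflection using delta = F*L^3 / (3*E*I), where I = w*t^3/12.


Step 1: Calculate the second moment of area.
I = w * t^3 / 12 = 40 * 7^3 / 12 = 1143.3333 um^4
Step 2: Convert E to consistent units (1 GPa = 1000 uN/um^2).
E = 170 GPa = 170000 uN/um^2
Step 3: Calculate tip deflection.
delta = F * L^3 / (3 * E * I)
delta = 94.8 * 261^3 / (3 * 170000 * 1143.3333)
delta = 2.8906 um


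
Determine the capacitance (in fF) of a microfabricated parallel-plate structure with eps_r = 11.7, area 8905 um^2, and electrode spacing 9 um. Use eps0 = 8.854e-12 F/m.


Step 1: Convert area to m^2: A = 8905e-12 m^2
Step 2: Convert gap to m: d = 9e-6 m
Step 3: C = eps0 * eps_r * A / d
C = 8.854e-12 * 11.7 * 8905e-12 / 9e-6
Step 4: Convert to fF (multiply by 1e15).
C = 102.5 fF


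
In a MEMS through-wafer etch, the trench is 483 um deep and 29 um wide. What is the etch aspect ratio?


Step 1: AR = depth / width
Step 2: AR = 483 / 29
AR = 16.7


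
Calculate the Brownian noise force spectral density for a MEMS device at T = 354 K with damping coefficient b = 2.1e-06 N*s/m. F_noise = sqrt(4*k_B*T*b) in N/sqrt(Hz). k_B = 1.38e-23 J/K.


Step 1: Compute 4 * k_B * T * b
= 4 * 1.38e-23 * 354 * 2.1e-06
= 4.1036e-26 N^2/Hz
Step 2: F_noise = sqrt(4.1036e-26)
F_noise = 2.03e-13 N/sqrt(Hz)


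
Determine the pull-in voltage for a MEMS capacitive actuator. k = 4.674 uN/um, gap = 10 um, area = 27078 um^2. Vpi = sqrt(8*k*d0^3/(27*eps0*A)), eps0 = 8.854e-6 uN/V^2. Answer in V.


Step 1: Compute numerator: 8 * k * d0^3 = 8 * 4.674 * 10^3 = 37392.0
Step 2: Compute denominator: 27 * eps0 * A = 27 * 8.854e-6 * 27078 = 6.473213
Step 3: Vpi = sqrt(37392.0 / 6.473213)
Vpi = 76.0 V


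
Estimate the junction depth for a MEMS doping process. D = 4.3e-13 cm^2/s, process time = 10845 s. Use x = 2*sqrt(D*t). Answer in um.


Step 1: Compute D*t = 4.3e-13 * 10845 = 4.66335e-09 cm^2
Step 2: sqrt(D*t) = 6.82887e-05 cm
Step 3: x = 2 * 6.82887e-05 cm = 1.365774e-04 cm
Step 4: Convert to um (1 cm = 1e4 um): x = 1.366 um


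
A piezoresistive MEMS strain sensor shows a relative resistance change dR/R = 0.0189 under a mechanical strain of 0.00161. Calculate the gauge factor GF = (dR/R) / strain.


Step 1: Identify values.
dR/R = 0.0189, strain = 0.00161
Step 2: GF = (dR/R) / strain = 0.0189 / 0.00161
GF = 11.7


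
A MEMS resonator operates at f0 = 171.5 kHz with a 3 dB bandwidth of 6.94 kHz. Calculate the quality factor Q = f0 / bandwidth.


Step 1: Q = f0 / bandwidth
Step 2: Q = 171.5 / 6.94
Q = 24.7


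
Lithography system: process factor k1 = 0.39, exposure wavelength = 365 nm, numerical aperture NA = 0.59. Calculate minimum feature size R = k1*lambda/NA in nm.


Step 1: Identify values: k1 = 0.39, lambda = 365 nm, NA = 0.59
Step 2: R = k1 * lambda / NA
R = 0.39 * 365 / 0.59
R = 241.3 nm


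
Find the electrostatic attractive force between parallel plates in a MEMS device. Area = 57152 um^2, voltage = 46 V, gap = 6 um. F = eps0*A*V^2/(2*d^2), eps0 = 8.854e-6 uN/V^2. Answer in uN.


Step 1: Identify parameters.
eps0 = 8.854e-6 uN/V^2, A = 57152 um^2, V = 46 V, d = 6 um
Step 2: Compute V^2 = 46^2 = 2116
Step 3: Compute d^2 = 6^2 = 36
Step 4: F = 0.5 * 8.854e-6 * 57152 * 2116 / 36
F = 14.871 uN


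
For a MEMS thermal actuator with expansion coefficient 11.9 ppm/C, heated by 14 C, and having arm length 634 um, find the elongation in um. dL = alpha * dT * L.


Step 1: Convert CTE: alpha = 11.9 ppm/C = 11.9e-6 /C
Step 2: dL = 11.9e-6 * 14 * 634
dL = 0.1056 um


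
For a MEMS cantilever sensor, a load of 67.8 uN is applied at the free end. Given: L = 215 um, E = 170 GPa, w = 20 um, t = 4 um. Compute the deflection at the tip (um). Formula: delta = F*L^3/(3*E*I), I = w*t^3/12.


Step 1: Calculate the second moment of area.
I = w * t^3 / 12 = 20 * 4^3 / 12 = 106.6667 um^4
Step 2: Convert E to consistent units (1 GPa = 1000 uN/um^2).
E = 170 GPa = 170000 uN/um^2
Step 3: Calculate tip deflection.
delta = F * L^3 / (3 * E * I)
delta = 67.8 * 215^3 / (3 * 170000 * 106.6667)
delta = 12.3864 um


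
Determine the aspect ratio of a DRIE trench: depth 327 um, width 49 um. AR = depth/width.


Step 1: AR = depth / width
Step 2: AR = 327 / 49
AR = 6.7


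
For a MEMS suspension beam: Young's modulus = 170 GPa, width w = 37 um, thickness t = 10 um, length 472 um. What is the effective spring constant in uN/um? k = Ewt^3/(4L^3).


Step 1: Convert E to consistent units (1 GPa = 1000 uN/um^2).
E = 170 GPa = 170000 uN/um^2
Step 2: Compute t^3 = 10^3 = 1000
Step 3: Compute L^3 = 472^3 = 105154048
Step 4: k = 170000 * 37 * 1000 / (4 * 105154048)
k = 14.9543 uN/um


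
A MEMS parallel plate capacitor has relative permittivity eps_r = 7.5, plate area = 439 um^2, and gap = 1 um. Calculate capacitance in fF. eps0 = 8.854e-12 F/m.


Step 1: Convert area to m^2: A = 439e-12 m^2
Step 2: Convert gap to m: d = 1e-6 m
Step 3: C = eps0 * eps_r * A / d
C = 8.854e-12 * 7.5 * 439e-12 / 1e-6
Step 4: Convert to fF (multiply by 1e15).
C = 29.15 fF


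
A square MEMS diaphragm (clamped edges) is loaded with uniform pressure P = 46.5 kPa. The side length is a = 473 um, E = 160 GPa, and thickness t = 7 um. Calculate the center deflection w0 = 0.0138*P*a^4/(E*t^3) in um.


Step 1: Convert pressure to compatible units (E is in GPa, so P in GPa).
P = 46.5 kPa = 46.5e-6 GPa
Step 2: Compute numerator: 0.0138 * P * a^4.
a^4 = 473^4 = 50054665441
numerator = 0.0138 * 46.5e-6 * 50054665441 = 3.21201e+04
Step 3: Compute denominator: E * t^3 = 160 * 7^3 = 54880
Step 4: w0 = numerator / denominator = 3.21201e+04 / 54880 = 0.5853 um


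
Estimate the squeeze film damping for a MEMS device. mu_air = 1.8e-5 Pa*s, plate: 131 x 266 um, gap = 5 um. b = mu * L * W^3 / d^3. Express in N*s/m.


Step 1: Convert to SI.
L = 131e-6 m, W = 266e-6 m, d = 5e-6 m
Step 2: W^3 = (266e-6)^3 = 1.88e-11 m^3
Step 3: d^3 = (5e-6)^3 = 1.25e-16 m^3
Step 4: b = 1.8e-5 * 131e-6 * 1.88e-11 / 1.25e-16
b = 3.55e-04 N*s/m


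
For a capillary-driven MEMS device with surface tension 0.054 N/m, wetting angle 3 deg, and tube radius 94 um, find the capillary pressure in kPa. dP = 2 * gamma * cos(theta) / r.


Step 1: cos(3 deg) = 0.9986
Step 2: Convert r to m: r = 94e-6 m
Step 3: dP = 2 * 0.054 * 0.9986 / 94e-6 = 1147.3 Pa
Step 4: Convert Pa to kPa (divide by 1000).
dP = 1.15 kPa


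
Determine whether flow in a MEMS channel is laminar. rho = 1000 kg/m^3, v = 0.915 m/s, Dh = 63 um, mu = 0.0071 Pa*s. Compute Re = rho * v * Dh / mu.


Step 1: Convert Dh to meters: Dh = 63e-6 m
Step 2: Re = rho * v * Dh / mu
Re = 1000 * 0.915 * 63e-6 / 0.0071
Re = 8.119
Since Re = 8.119 is below ~2300, the flow is laminar.


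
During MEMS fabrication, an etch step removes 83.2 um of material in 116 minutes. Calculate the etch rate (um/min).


Step 1: Etch rate = depth / time
Step 2: rate = 83.2 / 116
rate = 0.717 um/min


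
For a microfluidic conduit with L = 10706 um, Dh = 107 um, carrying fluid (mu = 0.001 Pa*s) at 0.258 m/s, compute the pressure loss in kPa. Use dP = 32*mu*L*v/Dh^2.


Step 1: Convert to SI: L = 10706e-6 m, Dh = 107e-6 m
Step 2: dP = 32 * 0.001 * 10706e-6 * 0.258 / (107e-6)^2
Step 3: dP = 7720.21 Pa
Step 4: Convert to kPa: dP = 7.72 kPa


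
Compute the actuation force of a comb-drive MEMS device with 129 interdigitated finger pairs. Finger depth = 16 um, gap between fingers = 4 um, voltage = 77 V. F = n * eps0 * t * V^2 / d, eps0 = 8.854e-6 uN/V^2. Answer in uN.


Step 1: Parameters: n=129, eps0=8.854e-6 uN/V^2, t=16 um, V=77 V, d=4 um
Step 2: V^2 = 5929
Step 3: F = 129 * 8.854e-6 * 16 * 5929 / 4
F = 27.088 uN


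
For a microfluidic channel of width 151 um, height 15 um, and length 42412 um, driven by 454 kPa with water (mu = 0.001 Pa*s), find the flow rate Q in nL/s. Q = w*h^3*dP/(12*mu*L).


Step 1: Convert all dimensions to SI (meters).
w = 151e-6 m, h = 15e-6 m, L = 42412e-6 m, dP = 454e3 Pa
Step 2: Q = w * h^3 * dP / (12 * mu * L)
Q = 151e-6 * (15e-6)^3 * 454e3 / (12 * 0.001 * 42412e-6) = 4.5460748e-10 m^3/s
Step 3: Convert Q from m^3/s to nL/s (1 m^3 = 1e12 nL, so multiply by 1e12).
Q = 454.607 nL/s


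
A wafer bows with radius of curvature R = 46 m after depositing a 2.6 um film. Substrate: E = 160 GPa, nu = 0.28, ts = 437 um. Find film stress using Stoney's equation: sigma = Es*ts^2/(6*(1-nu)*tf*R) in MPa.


Step 1: Compute numerator: Es * ts^2 = 160 * 437^2 = 30555040 (GPa*um^2)
Step 2: Compute denominator (R in um): 6*(1-nu)*tf*R = 6*0.72*2.6*46e6 = 516672000.0 (um^2)
Step 3: sigma (GPa) = 30555040 / 516672000.0 = 5.9138e-02 GPa
Step 4: Convert to MPa (x1000): sigma = 59.1 MPa


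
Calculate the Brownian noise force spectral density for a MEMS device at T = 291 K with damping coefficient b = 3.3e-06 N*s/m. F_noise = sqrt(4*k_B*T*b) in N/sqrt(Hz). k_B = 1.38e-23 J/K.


Step 1: Compute 4 * k_B * T * b
= 4 * 1.38e-23 * 291 * 3.3e-06
= 5.3009e-26 N^2/Hz
Step 2: F_noise = sqrt(5.3009e-26)
F_noise = 2.30e-13 N/sqrt(Hz)


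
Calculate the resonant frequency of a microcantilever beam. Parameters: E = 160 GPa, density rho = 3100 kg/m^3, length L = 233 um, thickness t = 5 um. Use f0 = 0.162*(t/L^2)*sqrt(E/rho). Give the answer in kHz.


Step 1: Convert units to SI.
t_SI = 5e-6 m, L_SI = 233e-6 m
Step 2: Calculate sqrt(E/rho).
sqrt(160e9 / 3100) = 7184.21 m/s
Step 3: Compute f0.
f0 = 0.162 * 5e-6 / (233e-6)^2 * 7184.21 = 107189.5 Hz = 107.19 kHz


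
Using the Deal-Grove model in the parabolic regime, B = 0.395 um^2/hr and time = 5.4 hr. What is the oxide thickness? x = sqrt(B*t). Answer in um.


Step 1: Compute B*t = 0.395 * 5.4 = 2.133
Step 2: x = sqrt(2.133)
x = 1.46 um


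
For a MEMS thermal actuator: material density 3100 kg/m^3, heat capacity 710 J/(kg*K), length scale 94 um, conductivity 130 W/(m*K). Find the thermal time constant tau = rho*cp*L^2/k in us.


Step 1: Convert L to m: L = 94e-6 m
Step 2: L^2 = (94e-6)^2 = 8.836e-09 m^2
Step 3: tau = 3100 * 710 * 8.836e-09 / 130 = 1.496e-04 s
Step 4: Convert to microseconds (multiply by 1e6).
tau = 149.6 us


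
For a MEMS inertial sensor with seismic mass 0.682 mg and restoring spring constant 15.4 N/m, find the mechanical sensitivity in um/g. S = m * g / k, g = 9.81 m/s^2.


Step 1: Convert mass: m = 0.682 mg = 6.82e-07 kg
Step 2: S = m * g / k = 6.82e-07 * 9.81 / 15.4
Step 3: S = 4.34e-07 m/g
Step 4: Convert to um/g: S = 0.434 um/g


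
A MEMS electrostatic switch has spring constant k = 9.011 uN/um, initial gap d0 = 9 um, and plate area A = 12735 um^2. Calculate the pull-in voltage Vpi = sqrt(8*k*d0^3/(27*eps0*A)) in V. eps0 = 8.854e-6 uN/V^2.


Step 1: Compute numerator: 8 * k * d0^3 = 8 * 9.011 * 9^3 = 52552.152
Step 2: Compute denominator: 27 * eps0 * A = 27 * 8.854e-6 * 12735 = 3.044404
Step 3: Vpi = sqrt(52552.152 / 3.044404)
Vpi = 131.38 V


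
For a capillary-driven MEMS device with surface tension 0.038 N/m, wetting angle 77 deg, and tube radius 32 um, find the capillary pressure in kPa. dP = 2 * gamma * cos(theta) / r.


Step 1: cos(77 deg) = 0.225
Step 2: Convert r to m: r = 32e-6 m
Step 3: dP = 2 * 0.038 * 0.225 / 32e-6 = 534.4 Pa
Step 4: Convert Pa to kPa (divide by 1000).
dP = 0.53 kPa


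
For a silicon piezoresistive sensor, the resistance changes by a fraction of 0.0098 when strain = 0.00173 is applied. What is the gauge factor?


Step 1: Identify values.
dR/R = 0.0098, strain = 0.00173
Step 2: GF = (dR/R) / strain = 0.0098 / 0.00173
GF = 5.7


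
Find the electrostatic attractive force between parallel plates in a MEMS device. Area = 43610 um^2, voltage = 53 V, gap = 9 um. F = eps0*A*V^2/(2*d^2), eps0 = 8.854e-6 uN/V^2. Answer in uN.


Step 1: Identify parameters.
eps0 = 8.854e-6 uN/V^2, A = 43610 um^2, V = 53 V, d = 9 um
Step 2: Compute V^2 = 53^2 = 2809
Step 3: Compute d^2 = 9^2 = 81
Step 4: F = 0.5 * 8.854e-6 * 43610 * 2809 / 81
F = 6.695 uN


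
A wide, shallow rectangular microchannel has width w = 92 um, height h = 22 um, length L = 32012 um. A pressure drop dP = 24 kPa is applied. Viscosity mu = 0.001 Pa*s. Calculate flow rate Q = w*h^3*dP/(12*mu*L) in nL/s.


Step 1: Convert all dimensions to SI (meters).
w = 92e-6 m, h = 22e-6 m, L = 32012e-6 m, dP = 24e3 Pa
Step 2: Q = w * h^3 * dP / (12 * mu * L)
Q = 92e-6 * (22e-6)^3 * 24e3 / (12 * 0.001 * 32012e-6) = 6.120305e-11 m^3/s
Step 3: Convert Q from m^3/s to nL/s (1 m^3 = 1e12 nL, so multiply by 1e12).
Q = 61.203 nL/s


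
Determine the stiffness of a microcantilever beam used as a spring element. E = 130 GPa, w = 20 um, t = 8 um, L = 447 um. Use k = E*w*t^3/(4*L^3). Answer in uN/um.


Step 1: Convert E to consistent units (1 GPa = 1000 uN/um^2).
E = 130 GPa = 130000 uN/um^2
Step 2: Compute t^3 = 8^3 = 512
Step 3: Compute L^3 = 447^3 = 89314623
Step 4: k = 130000 * 20 * 512 / (4 * 89314623)
k = 3.7262 uN/um


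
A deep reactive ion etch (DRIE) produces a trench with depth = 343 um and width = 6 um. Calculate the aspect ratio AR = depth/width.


Step 1: AR = depth / width
Step 2: AR = 343 / 6
AR = 57.2


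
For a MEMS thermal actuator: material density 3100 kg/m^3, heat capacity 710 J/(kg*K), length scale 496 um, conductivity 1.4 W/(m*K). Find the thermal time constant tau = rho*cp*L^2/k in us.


Step 1: Convert L to m: L = 496e-6 m
Step 2: L^2 = (496e-6)^2 = 2.46016e-07 m^2
Step 3: tau = 3100 * 710 * 2.46016e-07 / 1.4 = 3.8677229714e-01 s
Step 4: Convert to microseconds (multiply by 1e6).
tau = 386772.297 us


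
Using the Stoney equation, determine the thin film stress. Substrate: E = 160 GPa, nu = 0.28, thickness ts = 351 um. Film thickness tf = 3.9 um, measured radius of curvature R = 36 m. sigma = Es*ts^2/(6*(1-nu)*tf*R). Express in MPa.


Step 1: Compute numerator: Es * ts^2 = 160 * 351^2 = 19712160 (GPa*um^2)
Step 2: Compute denominator (R in um): 6*(1-nu)*tf*R = 6*0.72*3.9*36e6 = 606528000.0 (um^2)
Step 3: sigma (GPa) = 19712160 / 606528000.0 = 3.25e-02 GPa
Step 4: Convert to MPa (x1000): sigma = 32.5 MPa


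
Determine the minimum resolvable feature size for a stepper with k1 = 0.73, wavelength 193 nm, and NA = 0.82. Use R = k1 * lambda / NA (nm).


Step 1: Identify values: k1 = 0.73, lambda = 193 nm, NA = 0.82
Step 2: R = k1 * lambda / NA
R = 0.73 * 193 / 0.82
R = 171.8 nm


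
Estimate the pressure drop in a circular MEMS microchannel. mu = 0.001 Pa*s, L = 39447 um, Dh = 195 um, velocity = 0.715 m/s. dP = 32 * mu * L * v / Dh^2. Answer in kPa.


Step 1: Convert to SI: L = 39447e-6 m, Dh = 195e-6 m
Step 2: dP = 32 * 0.001 * 39447e-6 * 0.715 / (195e-6)^2
Step 3: dP = 23735.63 Pa
Step 4: Convert to kPa: dP = 23.74 kPa


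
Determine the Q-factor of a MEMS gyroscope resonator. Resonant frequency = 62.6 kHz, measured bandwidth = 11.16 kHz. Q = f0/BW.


Step 1: Q = f0 / bandwidth
Step 2: Q = 62.6 / 11.16
Q = 5.6


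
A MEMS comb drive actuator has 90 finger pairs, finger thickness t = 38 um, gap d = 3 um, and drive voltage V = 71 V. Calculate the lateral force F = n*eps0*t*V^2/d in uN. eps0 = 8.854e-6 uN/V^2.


Step 1: Parameters: n=90, eps0=8.854e-6 uN/V^2, t=38 um, V=71 V, d=3 um
Step 2: V^2 = 5041
Step 3: F = 90 * 8.854e-6 * 38 * 5041 / 3
F = 50.882 uN


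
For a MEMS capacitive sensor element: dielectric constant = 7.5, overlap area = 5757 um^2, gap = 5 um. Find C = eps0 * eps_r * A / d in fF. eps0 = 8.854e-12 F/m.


Step 1: Convert area to m^2: A = 5757e-12 m^2
Step 2: Convert gap to m: d = 5e-6 m
Step 3: C = eps0 * eps_r * A / d
C = 8.854e-12 * 7.5 * 5757e-12 / 5e-6
Step 4: Convert to fF (multiply by 1e15).
C = 76.46 fF


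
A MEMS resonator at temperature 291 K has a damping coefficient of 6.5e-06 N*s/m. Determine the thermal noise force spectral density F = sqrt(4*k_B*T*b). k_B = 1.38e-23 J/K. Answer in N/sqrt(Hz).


Step 1: Compute 4 * k_B * T * b
= 4 * 1.38e-23 * 291 * 6.5e-06
= 1.0441e-25 N^2/Hz
Step 2: F_noise = sqrt(1.0441e-25)
F_noise = 3.23e-13 N/sqrt(Hz)


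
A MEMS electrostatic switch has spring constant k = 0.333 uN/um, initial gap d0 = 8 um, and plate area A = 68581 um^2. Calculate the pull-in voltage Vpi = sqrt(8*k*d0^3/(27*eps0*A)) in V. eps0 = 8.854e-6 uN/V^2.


Step 1: Compute numerator: 8 * k * d0^3 = 8 * 0.333 * 8^3 = 1363.968
Step 2: Compute denominator: 27 * eps0 * A = 27 * 8.854e-6 * 68581 = 16.394837
Step 3: Vpi = sqrt(1363.968 / 16.394837)
Vpi = 9.12 V


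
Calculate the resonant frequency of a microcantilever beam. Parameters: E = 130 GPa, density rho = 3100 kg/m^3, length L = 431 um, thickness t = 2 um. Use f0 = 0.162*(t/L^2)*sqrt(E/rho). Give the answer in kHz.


Step 1: Convert units to SI.
t_SI = 2e-6 m, L_SI = 431e-6 m
Step 2: Calculate sqrt(E/rho).
sqrt(130e9 / 3100) = 6475.76 m/s
Step 3: Compute f0.
f0 = 0.162 * 2e-6 / (431e-6)^2 * 6475.76 = 11294.9 Hz = 11.29 kHz


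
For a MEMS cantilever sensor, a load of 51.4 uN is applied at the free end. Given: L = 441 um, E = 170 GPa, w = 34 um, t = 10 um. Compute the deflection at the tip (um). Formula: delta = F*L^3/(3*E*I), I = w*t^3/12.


Step 1: Calculate the second moment of area.
I = w * t^3 / 12 = 34 * 10^3 / 12 = 2833.3333 um^4
Step 2: Convert E to consistent units (1 GPa = 1000 uN/um^2).
E = 170 GPa = 170000 uN/um^2
Step 3: Calculate tip deflection.
delta = F * L^3 / (3 * E * I)
delta = 51.4 * 441^3 / (3 * 170000 * 2833.3333)
delta = 3.0508 um


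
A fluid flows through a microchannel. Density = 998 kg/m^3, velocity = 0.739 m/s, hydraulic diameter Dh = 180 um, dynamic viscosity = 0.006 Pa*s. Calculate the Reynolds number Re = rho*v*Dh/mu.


Step 1: Convert Dh to meters: Dh = 180e-6 m
Step 2: Re = rho * v * Dh / mu
Re = 998 * 0.739 * 180e-6 / 0.006
Re = 22.126


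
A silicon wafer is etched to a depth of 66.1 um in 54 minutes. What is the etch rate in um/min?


Step 1: Etch rate = depth / time
Step 2: rate = 66.1 / 54
rate = 1.224 um/min


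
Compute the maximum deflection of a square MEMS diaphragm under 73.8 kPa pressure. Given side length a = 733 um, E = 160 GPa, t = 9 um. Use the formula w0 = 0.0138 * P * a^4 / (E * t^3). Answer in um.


Step 1: Convert pressure to compatible units (E is in GPa, so P in GPa).
P = 73.8 kPa = 73.8e-6 GPa
Step 2: Compute numerator: 0.0138 * P * a^4.
a^4 = 733^4 = 288679469521
numerator = 0.0138 * 73.8e-6 * 288679469521 = 2.940027e+05
Step 3: Compute denominator: E * t^3 = 160 * 9^3 = 116640
Step 4: w0 = numerator / denominator = 2.940027e+05 / 116640 = 2.5206 um


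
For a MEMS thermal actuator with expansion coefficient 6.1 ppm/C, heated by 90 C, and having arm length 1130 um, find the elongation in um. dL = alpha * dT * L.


Step 1: Convert CTE: alpha = 6.1 ppm/C = 6.1e-6 /C
Step 2: dL = 6.1e-6 * 90 * 1130
dL = 0.6204 um


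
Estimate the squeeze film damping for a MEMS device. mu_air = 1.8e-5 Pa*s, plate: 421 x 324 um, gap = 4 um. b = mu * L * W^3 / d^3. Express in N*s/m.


Step 1: Convert to SI.
L = 421e-6 m, W = 324e-6 m, d = 4e-6 m
Step 2: W^3 = (324e-6)^3 = 3.40e-11 m^3
Step 3: d^3 = (4e-6)^3 = 6.40e-17 m^3
Step 4: b = 1.8e-5 * 421e-6 * 3.40e-11 / 6.40e-17
b = 4.03e-03 N*s/m


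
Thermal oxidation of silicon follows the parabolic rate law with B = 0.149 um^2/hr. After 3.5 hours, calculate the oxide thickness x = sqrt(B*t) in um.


Step 1: Compute B*t = 0.149 * 3.5 = 0.5215
Step 2: x = sqrt(0.5215)
x = 0.722 um


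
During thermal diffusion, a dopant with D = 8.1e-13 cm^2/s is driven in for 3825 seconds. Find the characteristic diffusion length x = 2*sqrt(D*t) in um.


Step 1: Compute D*t = 8.1e-13 * 3825 = 3.09825e-09 cm^2
Step 2: sqrt(D*t) = 5.56619e-05 cm
Step 3: x = 2 * 5.56619e-05 cm = 1.113238e-04 cm
Step 4: Convert to um (1 cm = 1e4 um): x = 1.113 um


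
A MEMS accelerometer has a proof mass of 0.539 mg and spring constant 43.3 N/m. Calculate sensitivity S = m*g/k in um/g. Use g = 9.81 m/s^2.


Step 1: Convert mass: m = 0.539 mg = 5.39e-07 kg
Step 2: S = m * g / k = 5.39e-07 * 9.81 / 43.3
Step 3: S = 1.22e-07 m/g
Step 4: Convert to um/g: S = 0.122 um/g


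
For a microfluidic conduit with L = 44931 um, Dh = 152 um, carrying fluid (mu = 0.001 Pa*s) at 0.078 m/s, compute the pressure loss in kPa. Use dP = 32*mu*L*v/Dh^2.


Step 1: Convert to SI: L = 44931e-6 m, Dh = 152e-6 m
Step 2: dP = 32 * 0.001 * 44931e-6 * 0.078 / (152e-6)^2
Step 3: dP = 4854.04 Pa
Step 4: Convert to kPa: dP = 4.85 kPa


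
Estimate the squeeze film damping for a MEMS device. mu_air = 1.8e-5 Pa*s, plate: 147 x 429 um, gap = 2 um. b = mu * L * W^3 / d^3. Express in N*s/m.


Step 1: Convert to SI.
L = 147e-6 m, W = 429e-6 m, d = 2e-6 m
Step 2: W^3 = (429e-6)^3 = 7.90e-11 m^3
Step 3: d^3 = (2e-6)^3 = 8.00e-18 m^3
Step 4: b = 1.8e-5 * 147e-6 * 7.90e-11 / 8.00e-18
b = 2.61e-02 N*s/m


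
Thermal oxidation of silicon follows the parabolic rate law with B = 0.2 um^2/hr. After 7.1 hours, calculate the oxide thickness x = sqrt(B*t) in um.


Step 1: Compute B*t = 0.2 * 7.1 = 1.42
Step 2: x = sqrt(1.42)
x = 1.192 um


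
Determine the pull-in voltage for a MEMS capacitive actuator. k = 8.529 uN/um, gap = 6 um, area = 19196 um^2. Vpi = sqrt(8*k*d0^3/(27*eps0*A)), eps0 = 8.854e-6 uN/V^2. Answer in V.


Step 1: Compute numerator: 8 * k * d0^3 = 8 * 8.529 * 6^3 = 14738.112
Step 2: Compute denominator: 27 * eps0 * A = 27 * 8.854e-6 * 19196 = 4.588957
Step 3: Vpi = sqrt(14738.112 / 4.588957)
Vpi = 56.67 V


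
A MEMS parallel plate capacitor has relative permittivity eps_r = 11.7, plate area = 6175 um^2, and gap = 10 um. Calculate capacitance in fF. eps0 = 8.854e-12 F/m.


Step 1: Convert area to m^2: A = 6175e-12 m^2
Step 2: Convert gap to m: d = 10e-6 m
Step 3: C = eps0 * eps_r * A / d
C = 8.854e-12 * 11.7 * 6175e-12 / 10e-6
Step 4: Convert to fF (multiply by 1e15).
C = 63.97 fF


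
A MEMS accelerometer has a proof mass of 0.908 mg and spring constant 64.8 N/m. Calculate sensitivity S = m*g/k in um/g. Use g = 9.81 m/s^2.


Step 1: Convert mass: m = 0.908 mg = 9.08e-07 kg
Step 2: S = m * g / k = 9.08e-07 * 9.81 / 64.8
Step 3: S = 1.37e-07 m/g
Step 4: Convert to um/g: S = 0.137 um/g


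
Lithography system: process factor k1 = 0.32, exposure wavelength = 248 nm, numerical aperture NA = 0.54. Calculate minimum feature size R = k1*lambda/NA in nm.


Step 1: Identify values: k1 = 0.32, lambda = 248 nm, NA = 0.54
Step 2: R = k1 * lambda / NA
R = 0.32 * 248 / 0.54
R = 147.0 nm


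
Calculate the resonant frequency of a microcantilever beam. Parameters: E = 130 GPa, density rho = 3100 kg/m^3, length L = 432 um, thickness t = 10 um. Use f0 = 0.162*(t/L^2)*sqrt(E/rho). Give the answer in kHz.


Step 1: Convert units to SI.
t_SI = 10e-6 m, L_SI = 432e-6 m
Step 2: Calculate sqrt(E/rho).
sqrt(130e9 / 3100) = 6475.76 m/s
Step 3: Compute f0.
f0 = 0.162 * 10e-6 / (432e-6)^2 * 6475.76 = 56213.2 Hz = 56.21 kHz


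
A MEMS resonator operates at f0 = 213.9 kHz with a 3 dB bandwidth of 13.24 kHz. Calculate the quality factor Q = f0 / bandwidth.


Step 1: Q = f0 / bandwidth
Step 2: Q = 213.9 / 13.24
Q = 16.2
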